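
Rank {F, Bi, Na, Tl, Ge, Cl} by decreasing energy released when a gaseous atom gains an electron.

F is in period 2, group 17; Na is in period 3, group 1; Cl is in period 3, group 17; Ge is in period 4, group 14; Tl is in period 6, group 13; Bi is in period 6, group 15.
Atoms with high Z_eff and room in the valence shell (especially the halogens) have the most exothermic electron affinities.
These span different periods and groups, so the two trends combine.
Na > Tl: period and group pull opposite ways; the down-group shift dominates (53 vs 19 kJ/mol).
Bi > Na: period and group pull opposite ways; the across-period shift dominates (91 vs 53 kJ/mol).
Ge > Bi: period and group pull opposite ways; the down-group shift dominates (119 vs 91 kJ/mol).
F > Ge: both effects reinforce here, so F is clearly the higher of the two.
Cl > F: this pair runs against the simple trend — see the exception note.
Note the exception: Cl has a higher electron affinity than F, contrary to the simple trend — F's small 2p subshell makes the incoming electron feel strong e⁻–e⁻ repulsion, so Cl actually releases more energy on gaining an electron.
Approximate values (kJ/mol): F 328, Na 53, Cl 349, Ge 119, Tl 19, Bi 91.
So from highest to lowest: Cl > F > Ge > Bi > Na > Tl.

Cl > F > Ge > Bi > Na > Tl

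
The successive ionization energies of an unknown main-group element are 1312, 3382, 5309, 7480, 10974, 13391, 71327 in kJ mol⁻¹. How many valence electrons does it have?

Look for the largest jump between consecutive ionization energies: IE7/IE6 ≈ 5.3, far larger than any earlier ratio.
That jump marks the point where a core electron is being removed. So the atom has 6 valence electrons.

6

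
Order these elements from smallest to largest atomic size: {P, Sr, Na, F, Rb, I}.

F, P, I, Na, Sr, Rb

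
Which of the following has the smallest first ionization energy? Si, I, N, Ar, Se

N is in period 2, group 15; Si is in period 3, group 14; Ar is in period 3, group 18; Se is in period 4, group 16; I is in period 5, group 17.
First ionization energy rises across a period (greater Z_eff holds electrons more tightly) and falls down a group (valence electrons are farther from the nucleus).
These span different periods and groups, so the two trends combine.
Se > Si: period and group pull opposite ways; the across-period shift dominates (941 vs 786 kJ/mol).
I > Se: period and group pull opposite ways; the across-period shift dominates (1008 vs 941 kJ/mol).
N > I: the two effects oppose for this pair; the down-group effect wins (1402 vs 1008 kJ/mol).
Ar > N: period and group pull opposite ways; the across-period shift dominates (1521 vs 1402 kJ/mol).
Approximate values (kJ/mol): N 1402, Si 786, Ar 1521, Se 941, I 1008.
The smallest first ionization energy among these belongs to Si.

Si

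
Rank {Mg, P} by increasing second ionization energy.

Consider each +1 ion: Mg⁺ still has 1 valence electron; P⁺ still has 4 valence electrons.
All are still removing valence electrons, so compare the +1 ions as you would atoms: IE_2 generally rises across a period (higher Z_eff) and falls down a group (larger shell), subject to the usual subshell exceptions.
Valence configurations: Mg⁺ [Ne]3s¹, P⁺ [Ne]3s²3p².
Tabulated IE_2 (kJ/mol): Mg 1451, P 1907.
Overall IE_2 order: Mg < P.

Mg, P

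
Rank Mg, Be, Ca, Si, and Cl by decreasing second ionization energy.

Cl, Be, Si, Mg, Ca

IE_2 is the cost of taking one more electron from the +1 cation: Mg⁺ still has 1 valence electron; Be⁺ still has 1 valence electron; Ca⁺ still has 1 valence electron; Si⁺ still has 3 valence electrons; Cl⁺ still has 6 valence electrons.
All are still removing valence electrons, so compare the +1 ions as you would atoms: IE_2 generally rises across a period (higher Z_eff) and falls down a group (larger shell), subject to the usual subshell exceptions.
Valence configurations: Mg⁺ [Ne]3s¹, Be⁺ [He]2s¹, Ca⁺ [Ar]4s¹, Si⁺ [Ne]3s²3p¹, Cl⁺ [Ne]3s²3p⁴.
The numbers (kJ/mol): Mg 1451, Be 1757, Ca 1145, Si 1577, Cl 2298.
Overall IE_2 order: Ca < Mg < Si < Be < Cl.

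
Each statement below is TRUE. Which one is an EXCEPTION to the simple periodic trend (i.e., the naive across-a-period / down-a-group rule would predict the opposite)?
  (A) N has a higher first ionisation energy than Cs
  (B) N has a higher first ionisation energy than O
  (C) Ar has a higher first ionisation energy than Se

(B)

The general trend: first ionisation energy increases across a period and decreases down a group.
(A) N (period 2, group 15) vs Cs (period 6, group 1): the stated order agrees with the simple trend.
(B) N (period 2, group 15) vs O (period 2, group 16): the stated order contradicts the simple trend.
(C) Ar (period 3, group 18) vs Se (period 4, group 16): the stated order agrees with the simple trend.
The exception is (B): pairing an electron in O's 2p⁴ costs repulsion energy, so O ionizes more easily than half-filled N (2p³).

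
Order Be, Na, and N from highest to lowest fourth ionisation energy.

The fourth ionization energy removes an electron from the +3 ion. For each element: Be³⁺ is already 1 electron into the core; Na³⁺ is already 2 electrons into the core; N³⁺ still has 2 valence electrons.
Core electrons are held far more tightly than valence electrons, so Na and Be top the IE_4 order.
The numbers (kJ/mol): Be 21007, Na 9543, N 7475.
So the fourth ionization energies run N < Na < Be.

Be, Na, N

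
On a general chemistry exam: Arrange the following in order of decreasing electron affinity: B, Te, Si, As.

Te, Si, As, B

B is in period 2, group 13; Si is in period 3, group 14; As is in period 4, group 15; Te is in period 5, group 16.
Electron affinity generally becomes more exothermic across a period toward the halogens and less exothermic down a group.
A diagonal step moves right (one effect) and down (the opposite effect) at once.
As > B: the two effects oppose for this pair; the across-period effect wins (78 vs 27 kJ/mol).
Si > As: period and group pull opposite ways; the down-group shift dominates (134 vs 78 kJ/mol).
Te > Si: period and group pull opposite ways; the across-period shift dominates (190 vs 134 kJ/mol).
Tabulated electron affinity (kJ/mol): B 27, Si 134, As 78, Te 190.
So from highest to lowest: Te > Si > As > B.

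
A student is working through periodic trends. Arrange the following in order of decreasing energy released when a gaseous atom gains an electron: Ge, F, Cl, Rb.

F is in period 2, group 17; Cl is in period 3, group 17; Ge is in period 4, group 14; Rb is in period 5, group 1.
Electron affinity generally becomes more exothermic across a period toward the halogens and less exothermic down a group.
Neither a single period nor a single group — weigh both effects.
Ge > Rb: both effects reinforce here, so Ge is clearly the higher of the two.
F > Ge: relative to Ge, both the across-period and down-group shifts push F's electron affinity up.
Cl > F: this pair runs against the simple trend — see the exception note.
Note the exception: Cl has a higher electron affinity than F, contrary to the simple trend — F's small 2p subshell makes the incoming electron feel strong e⁻–e⁻ repulsion, so Cl actually releases more energy on gaining an electron.
Tabulated electron affinity (kJ/mol): F 328, Cl 349, Ge 119, Rb 47.
So from highest to lowest: Cl > F > Ge > Rb.

Cl > F > Ge > Rb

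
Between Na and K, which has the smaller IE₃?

K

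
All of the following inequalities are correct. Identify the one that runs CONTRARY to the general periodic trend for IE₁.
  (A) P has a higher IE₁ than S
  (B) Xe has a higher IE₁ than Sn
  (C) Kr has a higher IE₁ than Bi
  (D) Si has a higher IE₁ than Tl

The general trend: IE₁ increases across a period and decreases down a group.
(A) P (period 3, group 15) vs S (period 3, group 16): the stated order contradicts the simple trend.
(B) Xe (period 5, group 18) vs Sn (period 5, group 14): the stated order agrees with the simple trend.
(C) Kr (period 4, group 18) vs Bi (period 6, group 15): the stated order agrees with the simple trend.
(D) Si (period 3, group 14) vs Tl (period 6, group 13): the stated order agrees with the simple trend.
The exception is (A): S (3p⁴) ionizes more easily than half-filled P (3p³) because the paired 3p electron in S is pushed out by e⁻–e⁻ repulsion.

(A)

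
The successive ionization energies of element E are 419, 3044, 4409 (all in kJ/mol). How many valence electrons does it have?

Look for the largest jump between consecutive ionization energies: IE2/IE1 ≈ 7.3, far larger than any earlier ratio.
That jump marks the point where a core electron is being removed. So the atom has 1 valence electron.

1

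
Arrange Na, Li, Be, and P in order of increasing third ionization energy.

IE_3 is the cost of taking one more electron from the +2 cation: Na²⁺ is already 1 electron into the core; Li²⁺ is already 1 electron into the core; Be²⁺ is the bare [He] core; P²⁺ still has 3 valence electrons.
Core electrons are held far more tightly than valence electrons, so Na, Li and Be top the IE_3 order.
The numbers (kJ/mol): Na 6910, Li 11815, Be 14849, P 2914.
Hence IE_3: P < Na < Li < Be.

P < Na < Li < Be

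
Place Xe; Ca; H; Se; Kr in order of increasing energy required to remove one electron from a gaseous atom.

Ca, Se, Xe, H, Kr

Across a period the outer electron is held more tightly (higher IE₁); down a group it sits in a higher shell, more shielded, and comes off more easily.
Neither a single period nor a single group — weigh both effects.
Se > Ca: both are in period 4; the period trend gives Se the larger value.
Xe > Se: period and group pull opposite ways; the across-period shift dominates (1170 vs 941 kJ/mol).
H > Xe: the two effects oppose for this pair; the down-group effect wins (1312 vs 1170 kJ/mol).
Kr > H: the two effects oppose for this pair; the across-period effect wins (1351 vs 1312 kJ/mol).
Tabulated first ionization energy (kJ/mol): H 1312, Ca 590, Se 941, Kr 1351, Xe 1170.
So from lowest to highest: Ca < Se < Xe < H < Kr.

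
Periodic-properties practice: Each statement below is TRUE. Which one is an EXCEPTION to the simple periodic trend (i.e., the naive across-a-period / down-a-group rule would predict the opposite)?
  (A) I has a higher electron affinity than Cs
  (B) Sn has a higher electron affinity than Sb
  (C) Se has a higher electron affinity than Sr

The general trend: electron affinity increases across a period and decreases down a group.
(A) I (period 5, group 17) vs Cs (period 6, group 1): the stated order agrees with the simple trend.
(B) Sn (period 5, group 14) vs Sb (period 5, group 15): the stated order contradicts the simple trend.
(C) Se (period 4, group 16) vs Sr (period 5, group 2): the stated order agrees with the simple trend.
The exception is (B): adding an electron to Sb's half-filled 5p³ is unfavourable, so Sn has the more exothermic EA.

(B)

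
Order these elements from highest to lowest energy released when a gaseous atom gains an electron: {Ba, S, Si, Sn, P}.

S > Si > Sn > P > Ba

Si is in period 3, group 14; P is in period 3, group 15; S is in period 3, group 16; Sn is in period 5, group 14; Ba is in period 6, group 2.
Atoms with high Z_eff and room in the valence shell (especially the halogens) have the most exothermic electron affinities.
Here both period and group differ, so the two effects have to be weighed against each other.
P > Ba: relative to Ba, both the across-period and down-group shifts push P's electron affinity up.
Sn > P: this pair runs against the simple trend — see the exception note.
Si > Sn: Si sits above Sn in group 14, so the down-group effect alone puts Si higher.
S > Si: S lies to the right of Si in period 3, so the across-period effect alone puts S higher.
Note the exception: Sn has a higher electron affinity than P, contrary to the simple trend — adding an electron to P's half-filled np³ subshell costs electron-pairing energy.
Note the exception: Si has a higher electron affinity than P, contrary to the simple trend — adding an electron to P's half-filled 3p³ is unfavourable, so Si (3p²) has the more exothermic EA.
Tabulated electron affinity (kJ/mol): Si 134, P 72, S 200, Sn 107, Ba 14.
So from highest to lowest: S > Si > Sn > P > Ba.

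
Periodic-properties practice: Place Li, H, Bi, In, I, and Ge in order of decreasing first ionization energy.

H, I, Ge, Bi, In, Li

H is in period 1, group 1; Li is in period 2, group 1; Ge is in period 4, group 14; In is in period 5, group 13; I is in period 5, group 17; Bi is in period 6, group 15.
Removing the outermost electron gets harder across a period and easier down a group.
Here both period and group differ, so the two effects have to be weighed against each other.
In > Li: the two effects oppose for this pair; the across-period effect wins (558 vs 520 kJ/mol).
Bi > In: the two effects oppose for this pair; the across-period effect wins (703 vs 558 kJ/mol).
Ge > Bi: period and group pull opposite ways; the down-group shift dominates (762 vs 703 kJ/mol).
I > Ge: the two effects oppose for this pair; the across-period effect wins (1008 vs 762 kJ/mol).
H > I: period and group pull opposite ways; the down-group shift dominates (1312 vs 1008 kJ/mol).
Tabulated first ionization energy (kJ/mol): H 1312, Li 520, Ge 762, In 558, I 1008, Bi 703.
So from highest to lowest: H > I > Ge > Bi > In > Li.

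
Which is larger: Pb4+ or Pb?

Pb

Forming Pb4+ removes 4 electrons from Pb. Fewer electrons for the same nuclear charge means less shielding and a higher Z_eff on the remaining electrons.
A cation is smaller than its parent atom: Pb4+ < Pb.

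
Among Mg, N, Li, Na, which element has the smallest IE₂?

After 1 electron has been removed, what remains? Mg⁺ still has 1 valence electron; N⁺ still has 4 valence electrons; Li⁺ is the bare [He] core; Na⁺ is the bare [Ne] core.
Core electrons are held far more tightly than valence electrons, so Na and Li top the IE_2 order.
Valence configurations: Mg⁺ [Ne]3s¹, N⁺ [He]2s²2p².
The numbers (kJ/mol): Mg 1451, N 2856, Li 7298, Na 4562.
Hence IE_2: Mg < N < Na < Li.

Mg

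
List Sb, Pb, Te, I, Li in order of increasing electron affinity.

Pb, Li, Sb, Te, I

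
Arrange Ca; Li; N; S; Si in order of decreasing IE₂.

IE_2 is the cost of taking one more electron from the +1 cation: Ca⁺ still has 1 valence electron; Li⁺ is the bare [He] core; N⁺ still has 4 valence electrons; S⁺ still has 5 valence electrons; Si⁺ still has 3 valence electrons.
Pulling an electron out of a noble-gas core costs far more than removing a remaining valence electron, so Li sits at the high end of IE_2.
Valence configurations: Ca⁺ [Ar]4s¹, N⁺ [He]2s²2p², S⁺ [Ne]3s²3p³, Si⁺ [Ne]3s²3p¹.
The numbers (kJ/mol): Ca 1145, Li 7298, N 2856, S 2252, Si 1577.
Hence IE_2: Ca < Si < S < N < Li.

Li, N, S, Si, Ca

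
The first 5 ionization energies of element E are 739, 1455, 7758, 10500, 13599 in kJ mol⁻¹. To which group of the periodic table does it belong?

Look for the largest jump between consecutive ionization energies: IE3/IE2 ≈ 5.3, far larger than any earlier ratio.
That jump marks the point where a core electron is being removed. So the atom has 2 valence electrons.
A main-group element with 2 valence electrons is in group 2.

Group 2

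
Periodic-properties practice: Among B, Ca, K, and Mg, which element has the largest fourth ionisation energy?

Consider each +3 ion: B³⁺ is the bare [He] core; Ca³⁺ is already 1 electron into the core; K³⁺ is already 2 electrons into the core; Mg³⁺ is already 1 electron into the core.
All of these are removing an electron from a noble-gas core or deeper; the smaller core (lower principal quantum number) is held far more tightly, and within a period the higher nuclear charge binds the same core more tightly.
Approximate IE_4 values (kJ/mol): B 25026, Ca 6491, K 5877, Mg 10543.
So the fourth ionization energies run K < Ca < Mg < B.

B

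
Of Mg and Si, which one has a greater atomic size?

Mg is in period 3, group 2; Si is in period 3, group 14.
Moving right in a period, electrons are added to the same shell under a stronger nuclear pull, so atoms get smaller; moving down, a new shell is opened and atoms get larger.
All lie in period 3, so atomic radius increases right to left.
So Mg has the greater atomic size (Mg > Si).

Mg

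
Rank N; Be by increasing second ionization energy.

IE_2 is the cost of taking one more electron from the +1 cation: N⁺ still has 4 valence electrons; Be⁺ still has 1 valence electron.
All are still removing valence electrons, so compare the +1 ions as you would atoms: IE_2 generally rises across a period (higher Z_eff) and falls down a group (larger shell), subject to the usual subshell exceptions.
Valence configurations: N⁺ [He]2s²2p², Be⁺ [He]2s¹.
Tabulated IE_2 (kJ/mol): N 2856, Be 1757.
Overall IE_2 order: Be < N.

Be < N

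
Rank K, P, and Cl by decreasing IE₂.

K > Cl > P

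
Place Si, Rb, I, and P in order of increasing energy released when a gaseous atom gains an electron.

Si is in period 3, group 14; P is in period 3, group 15; Rb is in period 5, group 1; I is in period 5, group 17.
Adding an electron releases more energy for atoms nearer the top right (short of the noble gases).
Neither a single period nor a single group — weigh both effects.
P > Rb: both effects reinforce here, so P is clearly the higher of the two.
Si > P: this pair runs against the simple trend — see the exception note.
I > Si: period and group pull opposite ways; the across-period shift dominates (295 vs 134 kJ/mol).
Note the exception: Si has a higher electron affinity than P, contrary to the simple trend — adding an electron to P's half-filled 3p³ is unfavourable, so Si (3p²) has the more exothermic EA.
For reference (kJ/mol): Si 134, P 72, Rb 47, I 295.
So from lowest to highest: Rb < P < Si < I.

Rb < P < Si < I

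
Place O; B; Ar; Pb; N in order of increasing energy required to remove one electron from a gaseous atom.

Removing the outermost electron gets harder across a period and easier down a group.
Neither a single period nor a single group — weigh both effects.
B > Pb: the two effects oppose for this pair; the down-group effect wins (801 vs 716 kJ/mol).
O > B: O lies to the right of B in period 2, so the across-period effect alone puts O higher.
N > O: this pair runs against the simple trend — see the exception note.
Ar > N: period and group pull opposite ways; the across-period shift dominates (1521 vs 1402 kJ/mol).
Note the exception: N has a higher first ionization energy than O, contrary to the simple trend — pairing an electron in O's 2p⁴ costs repulsion energy, so O ionizes more easily than half-filled N (2p³).
Tabulated first ionization energy (kJ/mol): B 801, N 1402, O 1314, Ar 1521, Pb 716.
So from lowest to highest: Pb < B < O < N < Ar.

Pb, B, O, N, Ar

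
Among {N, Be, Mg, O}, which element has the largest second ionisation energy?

O

Consider each +1 ion: N⁺ still has 4 valence electrons; Be⁺ still has 1 valence electron; Mg⁺ still has 1 valence electron; O⁺ still has 5 valence electrons.
All are still removing valence electrons, so compare the +1 ions as you would atoms: IE_2 generally rises across a period (higher Z_eff) and falls down a group (larger shell), subject to the usual subshell exceptions.
Valence configurations: N⁺ [He]2s²2p², Be⁺ [He]2s¹, Mg⁺ [Ne]3s¹, O⁺ [He]2s²2p³.
Tabulated IE_2 (kJ/mol): N 2856, Be 1757, Mg 1451, O 3388.
Hence IE_2: Mg < Be < N < O.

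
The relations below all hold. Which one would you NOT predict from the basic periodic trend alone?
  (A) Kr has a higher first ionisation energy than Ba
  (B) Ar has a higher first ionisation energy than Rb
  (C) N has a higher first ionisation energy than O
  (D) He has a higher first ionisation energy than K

The general trend: first ionisation energy increases across a period and decreases down a group.
(A) Kr (period 4, group 18) vs Ba (period 6, group 2): the stated order agrees with the simple trend.
(B) Ar (period 3, group 18) vs Rb (period 5, group 1): the stated order agrees with the simple trend.
(C) N (period 2, group 15) vs O (period 2, group 16): the stated order contradicts the simple trend.
(D) He (period 1, group 18) vs K (period 4, group 1): the stated order agrees with the simple trend.
The exception is (C): pairing an electron in O's 2p⁴ costs repulsion energy, so O ionizes more easily than half-filled N (2p³).

(C)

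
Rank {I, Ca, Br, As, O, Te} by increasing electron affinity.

Ca < As < O < Te < I < Br

O is in period 2, group 16; Ca is in period 4, group 2; As is in period 4, group 15; Br is in period 4, group 17; Te is in period 5, group 16; I is in period 5, group 17.
Adding an electron releases more energy for atoms nearer the top right (short of the noble gases).
Neither a single period nor a single group — weigh both effects.
As > Ca: As lies to the right of Ca in period 4, so the across-period effect alone puts As higher.
O > As: relative to As, both the across-period and down-group shifts push O's electron affinity up.
Te > O: this pair runs against the simple trend — see the exception note.
I > Te: both are in period 5; the period trend gives I the larger value.
Br > I: they share group 17; the group trend gives Br the larger value.
Note the exception: Te has a higher electron affinity than O, contrary to the simple trend — O's compact 2p subshell gives strong electron–electron repulsion on the added electron.
Tabulated electron affinity (kJ/mol): O 141, Ca 2, As 78, Br 325, Te 190, I 295.
So from lowest to highest: Ca < As < O < Te < I < Br.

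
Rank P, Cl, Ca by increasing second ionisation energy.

Ca < P < Cl

Consider each +1 ion: P⁺ still has 4 valence electrons; Cl⁺ still has 6 valence electrons; Ca⁺ still has 1 valence electron.
All are still removing valence electrons, so compare the +1 ions as you would atoms: IE_2 generally rises across a period (higher Z_eff) and falls down a group (larger shell), subject to the usual subshell exceptions.
Valence configurations: P⁺ [Ne]3s²3p², Cl⁺ [Ne]3s²3p⁴, Ca⁺ [Ar]4s¹.
Approximate IE_2 values (kJ/mol): P 1907, Cl 2298, Ca 1145.
Putting it together, IE_2: Ca < P < Cl.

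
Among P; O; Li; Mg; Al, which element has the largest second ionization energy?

Li

After 1 electron has been removed, what remains? P⁺ still has 4 valence electrons; O⁺ still has 5 valence electrons; Li⁺ is the bare [He] core; Mg⁺ still has 1 valence electron; Al⁺ still has 2 valence electrons.
Breaking into a closed-shell core is much more expensive than removing a leftover valence electron — Li has the largest IE_2 here.
Valence configurations: P⁺ [Ne]3s²3p², O⁺ [He]2s²2p³, Mg⁺ [Ne]3s¹, Al⁺ [Ne]3s².
Tabulated IE_2 (kJ/mol): P 1907, O 3388, Li 7298, Mg 1451, Al 1817.
So the second ionization energies run Mg < Al < P < O < Li.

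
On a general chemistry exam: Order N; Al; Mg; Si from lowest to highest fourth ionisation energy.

The fourth ionization energy removes an electron from the +3 ion. For each element: N³⁺ still has 2 valence electrons; Al³⁺ is the bare [Ne] core; Mg³⁺ is already 1 electron into the core; Si³⁺ still has 1 valence electron.
Core electrons are held far more tightly than valence electrons, so Mg and Al top the IE_4 order.
Valence configurations: N³⁺ [He]2s², Si³⁺ [Ne]3s¹.
Tabulated IE_4 (kJ/mol): N 7475, Al 11577, Mg 10543, Si 4356.
Overall IE_4 order: Si < N < Mg < Al.

Si, N, Mg, Al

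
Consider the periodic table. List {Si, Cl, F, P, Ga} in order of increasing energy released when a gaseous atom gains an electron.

Ga < P < Si < F < Cl

F is in period 2, group 17; Si is in period 3, group 14; P is in period 3, group 15; Cl is in period 3, group 17; Ga is in period 4, group 13.
EA tends to increase across a period and decrease down a group, though the pattern is less regular than for IE or radius.
Here both period and group differ, so the two effects have to be weighed against each other.
P > Ga: both effects reinforce here, so P is clearly the higher of the two.
Si > P: this pair runs against the simple trend — see the exception note.
F > Si: relative to Si, both the across-period and down-group shifts push F's electron affinity up.
Cl > F: this pair runs against the simple trend — see the exception note.
Note the exception: Si has a higher electron affinity than P, contrary to the simple trend — adding an electron to P's half-filled 3p³ is unfavourable, so Si (3p²) has the more exothermic EA.
Note the exception: Cl has a higher electron affinity than F, contrary to the simple trend — F's small 2p subshell makes the incoming electron feel strong e⁻–e⁻ repulsion, so Cl actually releases more energy on gaining an electron.
Tabulated electron affinity (kJ/mol): F 328, Si 134, P 72, Cl 349, Ga 29.
So from lowest to highest: Ga < P < Si < F < Cl.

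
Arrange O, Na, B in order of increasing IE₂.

B < O < Na

The second ionization energy removes an electron from the +1 ion. For each element: O⁺ still has 5 valence electrons; Na⁺ is the bare [Ne] core; B⁺ still has 2 valence electrons.
Pulling an electron out of a noble-gas core costs far more than removing a remaining valence electron, so Na sits at the high end of IE_2.
Valence configurations: O⁺ [He]2s²2p³, B⁺ [He]2s².
Approximate IE_2 values (kJ/mol): O 3388, Na 4562, B 2427.
Hence IE_2: B < O < Na.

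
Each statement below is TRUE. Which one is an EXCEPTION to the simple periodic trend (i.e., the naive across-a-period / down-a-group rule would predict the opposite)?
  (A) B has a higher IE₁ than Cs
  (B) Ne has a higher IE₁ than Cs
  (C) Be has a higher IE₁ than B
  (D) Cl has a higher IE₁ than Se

(C)

The general trend: IE₁ increases across a period and decreases down a group.
(A) B (period 2, group 13) vs Cs (period 6, group 1): the stated order agrees with the simple trend.
(B) Ne (period 2, group 18) vs Cs (period 6, group 1): the stated order agrees with the simple trend.
(C) Be (period 2, group 2) vs B (period 2, group 13): the stated order contradicts the simple trend.
(D) Cl (period 3, group 17) vs Se (period 4, group 16): the stated order agrees with the simple trend.
The exception is (C): removing B's lone 2p electron is easier than breaking Be's filled 2s².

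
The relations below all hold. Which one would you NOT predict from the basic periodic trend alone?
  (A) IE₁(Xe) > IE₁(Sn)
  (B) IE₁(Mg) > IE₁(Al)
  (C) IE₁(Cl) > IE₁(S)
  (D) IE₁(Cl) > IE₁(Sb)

The general trend: IE₁ increases across a period and decreases down a group.
(A) Xe (period 5, group 18) vs Sn (period 5, group 14): the stated order agrees with the simple trend.
(B) Mg (period 3, group 2) vs Al (period 3, group 13): the stated order contradicts the simple trend.
(C) Cl (period 3, group 17) vs S (period 3, group 16): the stated order agrees with the simple trend.
(D) Cl (period 3, group 17) vs Sb (period 5, group 15): the stated order agrees with the simple trend.
The exception is (B): Al's single 3p electron is easier to remove than one from Mg's filled 3s².

(B)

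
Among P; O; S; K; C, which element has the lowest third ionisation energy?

P

After 2 electrons have been removed, what remains? P²⁺ still has 3 valence electrons; O²⁺ still has 4 valence electrons; S²⁺ still has 4 valence electrons; K²⁺ is already 1 electron into the core; C²⁺ still has 2 valence electrons.
Usually core removal costs more than valence removal, but here the competition is close: a tightly held n=2 valence electron can cost more to remove than an n=3 core electron, so the actual values have to decide it.
Valence configurations: P²⁺ [Ne]3s²3p¹, O²⁺ [He]2s²2p², S²⁺ [Ne]3s²3p², C²⁺ [He]2s².
The numbers (kJ/mol): P 2914, O 5300, S 3357, K 4420, C 4620.
Hence IE_3: P < S < K < C < O.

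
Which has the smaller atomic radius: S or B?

B is in period 2, group 13; S is in period 3, group 16.
Radius decreases left→right (rising Z_eff, same n) and increases top→bottom (higher n).
Neither a single period nor a single group — weigh both effects.
S > B: the two effects oppose for this pair; the down-group effect wins (103 vs 85 pm).
Approximate values (pm): B 85, S 103.
So B has the smaller atomic radius (B < S).

B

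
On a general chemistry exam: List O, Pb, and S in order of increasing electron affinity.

Pb < O < S

O is in period 2, group 16; S is in period 3, group 16; Pb is in period 6, group 14.
Electron affinity generally becomes more exothermic across a period toward the halogens and less exothermic down a group.
Here both period and group differ, so the two effects have to be weighed against each other.
O > Pb: both effects reinforce here, so O is clearly the higher of the two.
S > O: this pair runs against the simple trend — see the exception note.
Note the exception: S has a higher electron affinity than O, contrary to the simple trend — the compact 2p subshell of O repels the added electron more than S's larger 3p does.
For reference (kJ/mol): O 141, S 200, Pb 35.
So from lowest to highest: Pb < O < S.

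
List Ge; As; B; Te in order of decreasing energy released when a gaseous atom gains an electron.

Te, Ge, As, B

B is in period 2, group 13; Ge is in period 4, group 14; As is in period 4, group 15; Te is in period 5, group 16.
Electron affinity generally becomes more exothermic across a period toward the halogens and less exothermic down a group.
Neither a single period nor a single group — weigh both effects.
As > B: period and group pull opposite ways; the across-period shift dominates (78 vs 27 kJ/mol).
Ge > As: this pair runs against the simple trend — see the exception note.
Te > Ge: period and group pull opposite ways; the across-period shift dominates (190 vs 119 kJ/mol).
Note the exception: Ge has a higher electron affinity than As, contrary to the simple trend — adding an electron to As's half-filled 4p³ is unfavourable, so Ge (4p²) has the more exothermic EA.
For reference (kJ/mol): B 27, Ge 119, As 78, Te 190.
So from highest to lowest: Te > Ge > As > B.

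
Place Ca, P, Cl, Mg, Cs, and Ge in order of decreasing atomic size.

Across a period the added protons contract the valence shell; down a group each new principal shell makes the atom larger.
Here both period and group differ, so the two effects have to be weighed against each other.
P > Cl: both are in period 3; the period trend gives P the larger value.
Ge > P: relative to P, both the across-period and down-group shifts push Ge's atomic radius up.
Mg > Ge: period and group pull opposite ways; the across-period shift dominates (139 vs 121 pm).
Ca > Mg: they share group 2; the group trend gives Ca the larger value.
Cs > Ca: relative to Ca, both the across-period and down-group shifts push Cs's atomic radius up.
For reference (pm): Mg 139, P 111, Cl 99, Ca 171, Ge 121, Cs 232.
So from largest to smallest: Cs > Ca > Mg > Ge > P > Cl.

Cs > Ca > Mg > Ge > P > Cl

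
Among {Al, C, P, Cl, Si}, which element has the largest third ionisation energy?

C

After 2 electrons have been removed, what remains? Al²⁺ still has 1 valence electron; C²⁺ still has 2 valence electrons; P²⁺ still has 3 valence electrons; Cl²⁺ still has 5 valence electrons; Si²⁺ still has 2 valence electrons.
All are still removing valence electrons, so compare the +2 ions as you would atoms: IE_3 generally rises across a period (higher Z_eff) and falls down a group (larger shell), subject to the usual subshell exceptions.
Valence configurations: Al²⁺ [Ne]3s¹, C²⁺ [He]2s², P²⁺ [Ne]3s²3p¹, Cl²⁺ [Ne]3s²3p³, Si²⁺ [Ne]3s².
P²⁺ loses a lone 3p electron whereas Si²⁺ must break into a filled 3s² pair, so IE_3(Si) > IE_3(P) even though P has the higher nuclear charge.
Approximate IE_3 values (kJ/mol): Al 2745, C 4620, P 2914, Cl 3822, Si 3232.
Putting it together, IE_3: Al < P < Si < Cl < C.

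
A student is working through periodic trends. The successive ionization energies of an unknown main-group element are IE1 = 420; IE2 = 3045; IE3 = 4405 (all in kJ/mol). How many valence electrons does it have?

1

Look for the largest jump between consecutive ionization energies: IE2/IE1 ≈ 7.2, far larger than any earlier ratio.
That jump marks the point where a core electron is being removed. So the atom has 1 valence electron.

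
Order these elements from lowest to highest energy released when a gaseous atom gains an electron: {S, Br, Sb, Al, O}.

O is in period 2, group 16; Al is in period 3, group 13; S is in period 3, group 16; Br is in period 4, group 17; Sb is in period 5, group 15.
Electron affinity generally becomes more exothermic across a period toward the halogens and less exothermic down a group.
Neither a single period nor a single group — weigh both effects.
Sb > Al: period and group pull opposite ways; the across-period shift dominates (103 vs 42 kJ/mol).
O > Sb: both effects reinforce here, so O is clearly the higher of the two.
S > O: this pair runs against the simple trend — see the exception note.
Br > S: the two effects oppose for this pair; the across-period effect wins (325 vs 200 kJ/mol).
Note the exception: S has a higher electron affinity than O, contrary to the simple trend — the compact 2p subshell of O repels the added electron more than S's larger 3p does.
Approximate values (kJ/mol): O 141, Al 42, S 200, Br 325, Sb 103.
So from lowest to highest: Al < Sb < O < S < Br.

Al, Sb, O, S, Br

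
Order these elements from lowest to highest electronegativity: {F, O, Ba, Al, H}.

Ba, Al, H, O, F

H is in period 1, group 1; O is in period 2, group 16; F is in period 2, group 17; Al is in period 3, group 13; Ba is in period 6, group 2.
EN rises left→right (higher Z_eff, smaller atoms) and falls top→bottom (larger, more shielded atoms).
Here both period and group differ, so the two effects have to be weighed against each other.
Al > Ba: relative to Ba, both the across-period and down-group shifts push Al's electronegativity up.
H > Al: period and group pull opposite ways; the down-group shift dominates (2.20 vs 1.61).
O > H: period and group pull opposite ways; the across-period shift dominates (3.44 vs 2.20).
F > O: both are in period 2; the period trend gives F the larger value.
Approximate values (Pauling): H 2.20, O 3.44, F 3.98, Al 1.61, Ba 0.89.
So from lowest to highest: Ba < Al < H < O < F.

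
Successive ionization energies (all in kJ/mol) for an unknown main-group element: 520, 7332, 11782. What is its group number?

Group 1

Look for the largest jump between consecutive ionization energies: IE2/IE1 ≈ 14.1, far larger than any earlier ratio.
That jump marks the point where a core electron is being removed. So the atom has 1 valence electron.
A main-group element with 1 valence electron is in group 1.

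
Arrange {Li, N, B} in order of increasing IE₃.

B, N, Li

Consider each +2 ion: Li²⁺ is already 1 electron into the core; N²⁺ still has 3 valence electrons; B²⁺ still has 1 valence electron.
Core electrons are held far more tightly than valence electrons, so Li tops the IE_3 order.
Valence configurations: N²⁺ [He]2s²2p¹, B²⁺ [He]2s¹.
The numbers (kJ/mol): Li 11815, N 4578, B 3660.
Putting it together, IE_3: B < N < Li.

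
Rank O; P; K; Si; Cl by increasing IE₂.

Consider each +1 ion: O⁺ still has 5 valence electrons; P⁺ still has 4 valence electrons; K⁺ is the bare [Ar] core; Si⁺ still has 3 valence electrons; Cl⁺ still has 6 valence electrons.
Usually core removal costs more than valence removal, but here the competition is close: a tightly held n=2 valence electron can cost more to remove than an n=3 core electron, so the actual values have to decide it.
Valence configurations: O⁺ [He]2s²2p³, P⁺ [Ne]3s²3p², Si⁺ [Ne]3s²3p¹, Cl⁺ [Ne]3s²3p⁴.
The numbers (kJ/mol): O 3388, P 1907, K 3052, Si 1577, Cl 2298.
Hence IE_2: Si < P < Cl < K < O.

Si, P, Cl, K, O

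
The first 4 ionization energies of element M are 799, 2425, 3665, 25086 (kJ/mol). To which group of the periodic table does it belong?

Look for the largest jump between consecutive ionization energies: IE4/IE3 ≈ 6.8, far larger than any earlier ratio.
That jump marks the point where a core electron is being removed. So the atom has 3 valence electrons.
A main-group element with 3 valence electrons is in group 13.

Group 13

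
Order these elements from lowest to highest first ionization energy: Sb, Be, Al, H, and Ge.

H is in period 1, group 1; Be is in period 2, group 2; Al is in period 3, group 13; Ge is in period 4, group 14; Sb is in period 5, group 15.
First ionization energy rises across a period (greater Z_eff holds electrons more tightly) and falls down a group (valence electrons are farther from the nucleus).
These sit on a diagonal, where the across-period and down-group effects partly cancel.
Ge > Al: the two effects oppose for this pair; the across-period effect wins (762 vs 578 kJ/mol).
Sb > Ge: period and group pull opposite ways; the across-period shift dominates (831 vs 762 kJ/mol).
Be > Sb: the two effects oppose for this pair; the down-group effect wins (900 vs 831 kJ/mol).
H > Be: the two effects oppose for this pair; the down-group effect wins (1312 vs 900 kJ/mol).
For reference (kJ/mol): H 1312, Be 900, Al 578, Ge 762, Sb 831.
So from lowest to highest: Al < Ge < Sb < Be < H.

Al, Ge, Sb, Be, H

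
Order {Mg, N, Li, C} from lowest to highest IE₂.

IE_2 is the cost of taking one more electron from the +1 cation: Mg⁺ still has 1 valence electron; N⁺ still has 4 valence electrons; Li⁺ is the bare [He] core; C⁺ still has 3 valence electrons.
Core electrons are held far more tightly than valence electrons, so Li tops the IE_2 order.
Valence configurations: Mg⁺ [Ne]3s¹, N⁺ [He]2s²2p², C⁺ [He]2s²2p¹.
Tabulated IE_2 (kJ/mol): Mg 1451, N 2856, Li 7298, C 2353.
So the second ionization energies run Mg < C < N < Li.

Mg < C < N < Li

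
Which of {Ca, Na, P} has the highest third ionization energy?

Na

The third ionization energy removes an electron from the +2 ion. For each element: Ca²⁺ is the bare [Ar] core; Na²⁺ is already 1 electron into the core; P²⁺ still has 3 valence electrons.
Breaking into a closed-shell core is much more expensive than removing a leftover valence electron — Ca and Na have the largest IE_3 here.
Tabulated IE_3 (kJ/mol): Ca 4912, Na 6910, P 2914.
Hence IE_3: P < Ca < Na.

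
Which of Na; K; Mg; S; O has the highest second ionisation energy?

After 1 electron has been removed, what remains? Na⁺ is the bare [Ne] core; K⁺ is the bare [Ar] core; Mg⁺ still has 1 valence electron; S⁺ still has 5 valence electrons; O⁺ still has 5 valence electrons.
Usually core removal costs more than valence removal, but here the competition is close: a tightly held n=2 valence electron can cost more to remove than an n=3 core electron, so the actual values have to decide it.
Valence configurations: Mg⁺ [Ne]3s¹, S⁺ [Ne]3s²3p³, O⁺ [He]2s²2p³.
Approximate IE_2 values (kJ/mol): Na 4562, K 3052, Mg 1451, S 2252, O 3388.
Putting it together, IE_2: Mg < S < K < O < Na.

Na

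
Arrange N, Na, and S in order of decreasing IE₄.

Na, N, S

After 3 electrons have been removed, what remains? N³⁺ still has 2 valence electrons; Na³⁺ is already 2 electrons into the core; S³⁺ still has 3 valence electrons.
Core electrons are held far more tightly than valence electrons, so Na tops the IE_4 order.
Valence configurations: N³⁺ [He]2s², S³⁺ [Ne]3s²3p¹.
The numbers (kJ/mol): N 7475, Na 9543, S 4556.
Hence IE_4: S < N < Na.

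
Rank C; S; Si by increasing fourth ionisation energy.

The fourth ionization energy removes an electron from the +3 ion. For each element: C³⁺ still has 1 valence electron; S³⁺ still has 3 valence electrons; Si³⁺ still has 1 valence electron.
All are still removing valence electrons, so compare the +3 ions as you would atoms: IE_4 generally rises across a period (higher Z_eff) and falls down a group (larger shell), subject to the usual subshell exceptions.
Valence configurations: C³⁺ [He]2s¹, S³⁺ [Ne]3s²3p¹, Si³⁺ [Ne]3s¹.
Approximate IE_4 values (kJ/mol): C 6223, S 4556, Si 4356.
So the fourth ionization energies run Si < S < C.

Si < S < C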